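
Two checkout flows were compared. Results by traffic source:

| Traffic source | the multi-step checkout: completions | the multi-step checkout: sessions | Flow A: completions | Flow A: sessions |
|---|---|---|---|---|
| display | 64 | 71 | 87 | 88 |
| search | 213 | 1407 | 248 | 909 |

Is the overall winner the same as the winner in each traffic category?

Display: the multi-step checkout 64/71 = 90.1%, Flow A 87/88 = 98.9% → Flow A
Search: the multi-step checkout 213/1407 = 15.1%, Flow A 248/909 = 27.3% → Flow A
Overall: the multi-step checkout 277/1478 = 18.7%, Flow A 335/997 = 33.6% → Flow A
Flow A wins overall and in every traffic group — no reversal.

Yes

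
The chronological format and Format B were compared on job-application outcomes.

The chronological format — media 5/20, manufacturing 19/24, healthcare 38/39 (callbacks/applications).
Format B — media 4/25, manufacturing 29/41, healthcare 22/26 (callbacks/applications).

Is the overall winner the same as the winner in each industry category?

Yes

Media: the chronological format 5/20 = 25.0%, Format B 4/25 = 16.0% → the chronological format
Manufacturing: the chronological format 19/24 = 79.2%, Format B 29/41 = 70.7% → the chronological format
Healthcare: the chronological format 38/39 = 97.4%, Format B 22/26 = 84.6% → the chronological format
Overall: the chronological format 62/83 = 74.7%, Format B 55/92 = 59.8% → the chronological format
The chronological format wins overall and in every industry group — no reversal.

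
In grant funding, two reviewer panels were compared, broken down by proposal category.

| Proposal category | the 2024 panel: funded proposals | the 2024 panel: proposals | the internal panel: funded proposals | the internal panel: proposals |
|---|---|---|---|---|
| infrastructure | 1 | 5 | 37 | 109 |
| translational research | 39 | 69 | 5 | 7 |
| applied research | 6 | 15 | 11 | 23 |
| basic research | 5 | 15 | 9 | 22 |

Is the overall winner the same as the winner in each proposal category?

No

Infrastructure: the 2024 panel 1/5 = 20.0%, the internal panel 37/109 = 33.9% → the internal panel
Translational research: the 2024 panel 39/69 = 56.5%, the internal panel 5/7 = 71.4% → the internal panel
Applied research: the 2024 panel 6/15 = 40.0%, the internal panel 11/23 = 47.8% → the internal panel
Basic research: the 2024 panel 5/15 = 33.3%, the internal panel 9/22 = 40.9% → the internal panel
Overall: the 2024 panel 51/104 = 49.0%, the internal panel 62/161 = 38.5% → the 2024 panel
The internal panel wins each proposal group but the 2024 panel wins overall — the comparison reverses. The internal panel's proposals skew toward infrastructure, which has a lower base rate.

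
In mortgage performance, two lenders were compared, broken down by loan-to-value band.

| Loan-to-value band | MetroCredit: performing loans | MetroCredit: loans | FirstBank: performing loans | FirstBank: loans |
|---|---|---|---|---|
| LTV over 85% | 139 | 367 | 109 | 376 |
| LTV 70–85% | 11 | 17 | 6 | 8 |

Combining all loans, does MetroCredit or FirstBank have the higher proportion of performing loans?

LTV over 85%: MetroCredit 139/367 = 37.9%, FirstBank 109/376 = 29.0% → MetroCredit
LTV 70–85%: MetroCredit 11/17 = 64.7%, FirstBank 6/8 = 75.0% → FirstBank
Overall: MetroCredit 150/384 = 39.1%, FirstBank 115/384 = 29.9% → MetroCredit
(Neither sweeps every loan-to-value group, but MetroCredit has the higher pooled rate.)

MetroCredit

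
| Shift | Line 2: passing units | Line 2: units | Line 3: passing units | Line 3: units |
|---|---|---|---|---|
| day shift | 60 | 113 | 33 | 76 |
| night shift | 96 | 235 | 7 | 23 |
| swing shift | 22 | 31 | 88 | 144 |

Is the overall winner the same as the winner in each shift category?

Day shift: Line 2 60/113 = 53.1%, Line 3 33/76 = 43.4% → Line 2
Night shift: Line 2 96/235 = 40.9%, Line 3 7/23 = 30.4% → Line 2
Swing shift: Line 2 22/31 = 71.0%, Line 3 88/144 = 61.1% → Line 2
Overall: Line 2 178/379 = 47.0%, Line 3 128/243 = 52.7% → Line 3
Line 2 wins each shift group but Line 3 wins overall — the comparison reverses. Line 2's units skew toward night shift, which has a lower base rate.

No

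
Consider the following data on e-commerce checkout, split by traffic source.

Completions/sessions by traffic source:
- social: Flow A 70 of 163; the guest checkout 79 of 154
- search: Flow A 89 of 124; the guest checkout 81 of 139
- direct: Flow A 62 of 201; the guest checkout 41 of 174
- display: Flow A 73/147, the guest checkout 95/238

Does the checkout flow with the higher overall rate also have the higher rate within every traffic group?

Social: Flow A 70/163 = 42.9%, the guest checkout 79/154 = 51.3% → the guest checkout
Search: Flow A 89/124 = 71.8%, the guest checkout 81/139 = 58.3% → Flow A
Direct: Flow A 62/201 = 30.8%, the guest checkout 41/174 = 23.6% → Flow A
Display: Flow A 73/147 = 49.7%, the guest checkout 95/238 = 39.9% → Flow A
Overall: Flow A 294/635 = 46.3%, the guest checkout 296/705 = 42.0% → Flow A
Neither sweeps: Flow A wins 3 of 4 groups, the guest checkout wins 1. Flow A wins overall but not every group — no Simpson reversal.

No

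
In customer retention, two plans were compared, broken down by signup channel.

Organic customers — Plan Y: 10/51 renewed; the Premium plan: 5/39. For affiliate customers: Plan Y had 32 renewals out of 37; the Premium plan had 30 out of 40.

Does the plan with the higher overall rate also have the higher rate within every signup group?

Yes

Organic: Plan Y 10/51 = 19.6%, the Premium plan 5/39 = 12.8% → Plan Y
Affiliate: Plan Y 32/37 = 86.5%, the Premium plan 30/40 = 75.0% → Plan Y
Overall: Plan Y 42/88 = 47.7%, the Premium plan 35/79 = 44.3% → Plan Y
Plan Y wins overall and in every signup group — no reversal.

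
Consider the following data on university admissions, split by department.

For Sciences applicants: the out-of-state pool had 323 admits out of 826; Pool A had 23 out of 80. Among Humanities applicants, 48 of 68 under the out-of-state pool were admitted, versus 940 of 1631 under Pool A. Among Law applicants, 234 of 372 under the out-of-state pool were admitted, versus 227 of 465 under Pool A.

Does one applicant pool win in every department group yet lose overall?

Sciences: the out-of-state pool 323/826 = 39.1%, Pool A 23/80 = 28.8% → the out-of-state pool
Humanities: the out-of-state pool 48/68 = 70.6%, Pool A 940/1631 = 57.6% → the out-of-state pool
Law: the out-of-state pool 234/372 = 62.9%, Pool A 227/465 = 48.8% → the out-of-state pool
Overall: the out-of-state pool 605/1266 = 47.8%, Pool A 1190/2176 = 54.7% → Pool A
The out-of-state pool wins each department group but Pool A wins overall — the comparison reverses. The out-of-state pool's applicants skew toward Sciences, which has a lower base rate.

Yes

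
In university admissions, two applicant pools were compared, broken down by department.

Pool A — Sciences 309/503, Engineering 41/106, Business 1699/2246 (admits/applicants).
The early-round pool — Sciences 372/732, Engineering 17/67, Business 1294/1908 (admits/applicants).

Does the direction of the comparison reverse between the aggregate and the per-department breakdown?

No

Sciences: Pool A 309/503 = 61.4%, the early-round pool 372/732 = 50.8% → Pool A
Engineering: Pool A 41/106 = 38.7%, the early-round pool 17/67 = 25.4% → Pool A
Business: Pool A 1699/2246 = 75.6%, the early-round pool 1294/1908 = 67.8% → Pool A
Overall: Pool A 2049/2855 = 71.8%, the early-round pool 1683/2707 = 62.2% → Pool A
Pool A wins overall and in every department group — no reversal.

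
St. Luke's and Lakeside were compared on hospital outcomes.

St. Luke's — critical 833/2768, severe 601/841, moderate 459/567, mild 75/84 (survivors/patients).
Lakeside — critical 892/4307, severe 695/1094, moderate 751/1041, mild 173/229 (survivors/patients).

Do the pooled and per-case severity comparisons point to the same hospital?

Yes

Critical: St. Luke's 833/2768 = 30.1%, Lakeside 892/4307 = 20.7% → St. Luke's
Severe: St. Luke's 601/841 = 71.5%, Lakeside 695/1094 = 63.5% → St. Luke's
Moderate: St. Luke's 459/567 = 81.0%, Lakeside 751/1041 = 72.1% → St. Luke's
Mild: St. Luke's 75/84 = 89.3%, Lakeside 173/229 = 75.5% → St. Luke's
Overall: St. Luke's 1968/4260 = 46.2%, Lakeside 2511/6671 = 37.6% → St. Luke's
St. Luke's wins overall and in every case group — no reversal.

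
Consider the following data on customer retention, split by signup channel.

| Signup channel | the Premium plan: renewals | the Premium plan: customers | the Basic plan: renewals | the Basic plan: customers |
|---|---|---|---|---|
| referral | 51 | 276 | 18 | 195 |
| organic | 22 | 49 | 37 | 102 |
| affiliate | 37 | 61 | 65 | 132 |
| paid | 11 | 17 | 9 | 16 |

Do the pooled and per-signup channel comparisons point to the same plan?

Yes

Referral: the Premium plan 51/276 = 18.5%, the Basic plan 18/195 = 9.2% → the Premium plan
Organic: the Premium plan 22/49 = 44.9%, the Basic plan 37/102 = 36.3% → the Premium plan
Affiliate: the Premium plan 37/61 = 60.7%, the Basic plan 65/132 = 49.2% → the Premium plan
Paid: the Premium plan 11/17 = 64.7%, the Basic plan 9/16 = 56.2% → the Premium plan
Overall: the Premium plan 121/403 = 30.0%, the Basic plan 129/445 = 29.0% → the Premium plan
The Premium plan wins overall and in every signup group — no reversal.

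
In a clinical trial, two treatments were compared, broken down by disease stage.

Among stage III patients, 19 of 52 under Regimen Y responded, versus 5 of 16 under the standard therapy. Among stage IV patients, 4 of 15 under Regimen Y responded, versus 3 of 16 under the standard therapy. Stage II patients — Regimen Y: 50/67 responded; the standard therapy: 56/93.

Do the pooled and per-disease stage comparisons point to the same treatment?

Stage III: Regimen Y 19/52 = 36.5%, the standard therapy 5/16 = 31.2% → Regimen Y
Stage IV: Regimen Y 4/15 = 26.7%, the standard therapy 3/16 = 18.8% → Regimen Y
Stage II: Regimen Y 50/67 = 74.6%, the standard therapy 56/93 = 60.2% → Regimen Y
Overall: Regimen Y 73/134 = 54.5%, the standard therapy 64/125 = 51.2% → Regimen Y
Regimen Y wins overall and in every disease group — no reversal.

Yes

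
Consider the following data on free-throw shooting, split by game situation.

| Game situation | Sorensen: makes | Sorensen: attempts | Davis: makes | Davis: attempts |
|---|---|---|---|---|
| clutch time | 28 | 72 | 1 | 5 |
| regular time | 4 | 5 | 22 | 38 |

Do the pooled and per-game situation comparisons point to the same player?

No

Clutch time: Sorensen 28/72 = 38.9%, Davis 1/5 = 20.0% → Sorensen
Regular time: Sorensen 4/5 = 80.0%, Davis 22/38 = 57.9% → Sorensen
Overall: Sorensen 32/77 = 41.6%, Davis 23/43 = 53.5% → Davis
Sorensen wins each game group but Davis wins overall — the comparison reverses. Sorensen's attempts skew toward clutch time, which has a lower base rate.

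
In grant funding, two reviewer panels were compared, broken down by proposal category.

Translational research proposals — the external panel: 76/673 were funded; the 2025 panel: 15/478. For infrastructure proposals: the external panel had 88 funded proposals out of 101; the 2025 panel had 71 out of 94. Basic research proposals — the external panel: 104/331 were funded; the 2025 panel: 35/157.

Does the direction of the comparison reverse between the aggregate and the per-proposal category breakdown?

No

Translational research: the external panel 76/673 = 11.3%, the 2025 panel 15/478 = 3.1% → the external panel
Infrastructure: the external panel 88/101 = 87.1%, the 2025 panel 71/94 = 75.5% → the external panel
Basic research: the external panel 104/331 = 31.4%, the 2025 panel 35/157 = 22.3% → the external panel
Overall: the external panel 268/1105 = 24.3%, the 2025 panel 121/729 = 16.6% → the external panel
The external panel wins overall and in every proposal group — no reversal.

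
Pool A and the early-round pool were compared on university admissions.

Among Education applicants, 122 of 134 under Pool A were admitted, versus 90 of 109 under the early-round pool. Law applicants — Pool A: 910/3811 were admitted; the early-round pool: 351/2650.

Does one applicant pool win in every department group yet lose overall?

No

Education: Pool A 122/134 = 91.0%, the early-round pool 90/109 = 82.6% → Pool A
Law: Pool A 910/3811 = 23.9%, the early-round pool 351/2650 = 13.2% → Pool A
Overall: Pool A 1032/3945 = 26.2%, the early-round pool 441/2759 = 16.0% → Pool A
Pool A wins overall and in every department group — no reversal.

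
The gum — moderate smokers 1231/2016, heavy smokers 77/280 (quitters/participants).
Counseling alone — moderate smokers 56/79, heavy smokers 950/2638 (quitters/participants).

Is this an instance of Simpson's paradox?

Moderate smokers: the gum 1231/2016 = 61.1%, counseling alone 56/79 = 70.9% → counseling alone
Heavy smokers: the gum 77/280 = 27.5%, counseling alone 950/2638 = 36.0% → counseling alone
Overall: the gum 1308/2296 = 57.0%, counseling alone 1006/2717 = 37.0% → the gum
Counseling alone wins each dependence group but the gum wins overall — the comparison reverses. Counseling alone's participants skew toward heavy smokers, which has a lower base rate.

Yes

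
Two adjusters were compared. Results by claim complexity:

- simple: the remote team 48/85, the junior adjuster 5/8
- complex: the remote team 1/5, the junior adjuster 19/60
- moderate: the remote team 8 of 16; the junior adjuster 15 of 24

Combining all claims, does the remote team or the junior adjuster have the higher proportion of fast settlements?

the remote team

Simple: the remote team 48/85 = 56.5%, the junior adjuster 5/8 = 62.5% → the junior adjuster
Complex: the remote team 1/5 = 20.0%, the junior adjuster 19/60 = 31.7% → the junior adjuster
Moderate: the remote team 8/16 = 50.0%, the junior adjuster 15/24 = 62.5% → the junior adjuster
Overall: the remote team 57/106 = 53.8%, the junior adjuster 39/92 = 42.4% → the remote team
(The junior adjuster wins every claim group but the remote team wins overall — the junior adjuster's claims skew toward the low-rate complex group.)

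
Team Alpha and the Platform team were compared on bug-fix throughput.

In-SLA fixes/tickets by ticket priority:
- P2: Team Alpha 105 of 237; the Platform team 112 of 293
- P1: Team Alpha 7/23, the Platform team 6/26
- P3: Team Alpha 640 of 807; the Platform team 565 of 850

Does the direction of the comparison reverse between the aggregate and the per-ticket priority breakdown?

No

P2: Team Alpha 105/237 = 44.3%, the Platform team 112/293 = 38.2% → Team Alpha
P1: Team Alpha 7/23 = 30.4%, the Platform team 6/26 = 23.1% → Team Alpha
P3: Team Alpha 640/807 = 79.3%, the Platform team 565/850 = 66.5% → Team Alpha
Overall: Team Alpha 752/1067 = 70.5%, the Platform team 683/1169 = 58.4% → Team Alpha
Team Alpha wins overall and in every ticket group — no reversal.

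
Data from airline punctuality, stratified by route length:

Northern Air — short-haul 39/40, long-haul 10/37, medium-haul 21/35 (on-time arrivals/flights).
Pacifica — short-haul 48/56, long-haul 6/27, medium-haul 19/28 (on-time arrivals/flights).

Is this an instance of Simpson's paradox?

No

Short-haul: Northern Air 39/40 = 97.5%, Pacifica 48/56 = 85.7% → Northern Air
Long-haul: Northern Air 10/37 = 27.0%, Pacifica 6/27 = 22.2% → Northern Air
Medium-haul: Northern Air 21/35 = 60.0%, Pacifica 19/28 = 67.9% → Pacifica
Overall: Northern Air 70/112 = 62.5%, Pacifica 73/111 = 65.8% → Pacifica
Neither sweeps: Northern Air wins 2 of 3 groups, Pacifica wins 1. Pacifica wins overall but not every group — no Simpson reversal.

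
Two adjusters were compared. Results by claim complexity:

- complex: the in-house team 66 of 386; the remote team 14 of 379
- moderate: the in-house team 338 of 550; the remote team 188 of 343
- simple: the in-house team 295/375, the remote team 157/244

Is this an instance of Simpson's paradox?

No

Complex: the in-house team 66/386 = 17.1%, the remote team 14/379 = 3.7% → the in-house team
Moderate: the in-house team 338/550 = 61.5%, the remote team 188/343 = 54.8% → the in-house team
Simple: the in-house team 295/375 = 78.7%, the remote team 157/244 = 64.3% → the in-house team
Overall: the in-house team 699/1311 = 53.3%, the remote team 359/966 = 37.2% → the in-house team
The in-house team wins overall and in every claim group — no reversal.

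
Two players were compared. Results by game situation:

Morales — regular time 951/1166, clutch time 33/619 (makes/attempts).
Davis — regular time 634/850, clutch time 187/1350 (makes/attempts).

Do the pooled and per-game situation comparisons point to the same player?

No

Regular time: Morales 951/1166 = 81.6%, Davis 634/850 = 74.6% → Morales
Clutch time: Morales 33/619 = 5.3%, Davis 187/1350 = 13.9% → Davis
Overall: Morales 984/1785 = 55.1%, Davis 821/2200 = 37.3% → Morales
Neither sweeps: Morales wins 1 of 2 groups, Davis wins 1. Morales wins overall but not every group — no Simpson reversal.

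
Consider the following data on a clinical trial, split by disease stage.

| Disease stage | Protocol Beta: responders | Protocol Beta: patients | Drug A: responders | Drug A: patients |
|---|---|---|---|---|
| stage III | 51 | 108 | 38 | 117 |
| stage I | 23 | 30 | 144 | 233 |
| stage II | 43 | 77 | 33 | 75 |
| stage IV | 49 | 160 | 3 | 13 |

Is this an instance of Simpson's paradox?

Yes

Stage III: Protocol Beta 51/108 = 47.2%, Drug A 38/117 = 32.5% → Protocol Beta
Stage I: Protocol Beta 23/30 = 76.7%, Drug A 144/233 = 61.8% → Protocol Beta
Stage II: Protocol Beta 43/77 = 55.8%, Drug A 33/75 = 44.0% → Protocol Beta
Stage IV: Protocol Beta 49/160 = 30.6%, Drug A 3/13 = 23.1% → Protocol Beta
Overall: Protocol Beta 166/375 = 44.3%, Drug A 218/438 = 49.8% → Drug A
Protocol Beta wins each disease group but Drug A wins overall — the comparison reverses. Protocol Beta's patients skew toward stage IV, which has a lower base rate.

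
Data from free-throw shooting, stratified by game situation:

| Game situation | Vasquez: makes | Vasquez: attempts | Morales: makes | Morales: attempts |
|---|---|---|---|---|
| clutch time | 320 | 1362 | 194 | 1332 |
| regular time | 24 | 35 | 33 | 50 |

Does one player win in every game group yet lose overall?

No

Clutch time: Vasquez 320/1362 = 23.5%, Morales 194/1332 = 14.6% → Vasquez
Regular time: Vasquez 24/35 = 68.6%, Morales 33/50 = 66.0% → Vasquez
Overall: Vasquez 344/1397 = 24.6%, Morales 227/1382 = 16.4% → Vasquez
Vasquez wins overall and in every game group — no reversal.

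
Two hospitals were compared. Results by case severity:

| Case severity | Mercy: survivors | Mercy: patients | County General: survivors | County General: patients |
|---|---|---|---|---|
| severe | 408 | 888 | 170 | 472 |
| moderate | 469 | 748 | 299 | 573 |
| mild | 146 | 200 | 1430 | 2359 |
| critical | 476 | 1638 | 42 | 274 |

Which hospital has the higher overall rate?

County General

Severe: Mercy 408/888 = 45.9%, County General 170/472 = 36.0% → Mercy
Moderate: Mercy 469/748 = 62.7%, County General 299/573 = 52.2% → Mercy
Mild: Mercy 146/200 = 73.0%, County General 1430/2359 = 60.6% → Mercy
Critical: Mercy 476/1638 = 29.1%, County General 42/274 = 15.3% → Mercy
Overall: Mercy 1499/3474 = 43.1%, County General 1941/3678 = 52.8% → County General
(Mercy wins every case group but County General wins overall — Mercy's patients skew toward the low-rate critical group.)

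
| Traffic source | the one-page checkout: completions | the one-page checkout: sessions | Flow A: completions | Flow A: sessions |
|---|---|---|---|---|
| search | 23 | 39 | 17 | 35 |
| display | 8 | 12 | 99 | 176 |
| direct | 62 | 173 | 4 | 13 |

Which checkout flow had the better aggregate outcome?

Search: the one-page checkout 23/39 = 59.0%, Flow A 17/35 = 48.6% → the one-page checkout
Display: the one-page checkout 8/12 = 66.7%, Flow A 99/176 = 56.2% → the one-page checkout
Direct: the one-page checkout 62/173 = 35.8%, Flow A 4/13 = 30.8% → the one-page checkout
Overall: the one-page checkout 93/224 = 41.5%, Flow A 120/224 = 53.6% → Flow A
(The one-page checkout wins every traffic group but Flow A wins overall — the one-page checkout's sessions skew toward the low-rate direct group.)

Flow A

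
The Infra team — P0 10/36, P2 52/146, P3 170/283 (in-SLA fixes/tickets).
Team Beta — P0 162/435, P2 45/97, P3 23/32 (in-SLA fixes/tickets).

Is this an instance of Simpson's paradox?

Yes

P0: the Infra team 10/36 = 27.8%, Team Beta 162/435 = 37.2% → Team Beta
P2: the Infra team 52/146 = 35.6%, Team Beta 45/97 = 46.4% → Team Beta
P3: the Infra team 170/283 = 60.1%, Team Beta 23/32 = 71.9% → Team Beta
Overall: the Infra team 232/465 = 49.9%, Team Beta 230/564 = 40.8% → the Infra team
Team Beta wins each ticket group but the Infra team wins overall — the comparison reverses. Team Beta's tickets skew toward P0, which has a lower base rate.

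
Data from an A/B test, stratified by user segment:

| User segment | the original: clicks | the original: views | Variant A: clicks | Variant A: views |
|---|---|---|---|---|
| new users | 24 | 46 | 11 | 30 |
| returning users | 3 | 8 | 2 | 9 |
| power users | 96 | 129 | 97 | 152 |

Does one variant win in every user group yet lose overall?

No

New users: the original 24/46 = 52.2%, Variant A 11/30 = 36.7% → the original
Returning users: the original 3/8 = 37.5%, Variant A 2/9 = 22.2% → the original
Power users: the original 96/129 = 74.4%, Variant A 97/152 = 63.8% → the original
Overall: the original 123/183 = 67.2%, Variant A 110/191 = 57.6% → the original
The original wins overall and in every user group — no reversal.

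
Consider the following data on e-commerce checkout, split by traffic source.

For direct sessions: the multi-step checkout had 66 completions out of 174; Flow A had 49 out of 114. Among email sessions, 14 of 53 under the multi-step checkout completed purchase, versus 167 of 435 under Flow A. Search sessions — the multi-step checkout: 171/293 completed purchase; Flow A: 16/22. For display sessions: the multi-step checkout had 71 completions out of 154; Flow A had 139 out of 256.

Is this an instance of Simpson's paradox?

Yes

Direct: the multi-step checkout 66/174 = 37.9%, Flow A 49/114 = 43.0% → Flow A
Email: the multi-step checkout 14/53 = 26.4%, Flow A 167/435 = 38.4% → Flow A
Search: the multi-step checkout 171/293 = 58.4%, Flow A 16/22 = 72.7% → Flow A
Display: the multi-step checkout 71/154 = 46.1%, Flow A 139/256 = 54.3% → Flow A
Overall: the multi-step checkout 322/674 = 47.8%, Flow A 371/827 = 44.9% → the multi-step checkout
Flow A wins each traffic group but the multi-step checkout wins overall — the comparison reverses. Flow A's sessions skew toward email, which has a lower base rate.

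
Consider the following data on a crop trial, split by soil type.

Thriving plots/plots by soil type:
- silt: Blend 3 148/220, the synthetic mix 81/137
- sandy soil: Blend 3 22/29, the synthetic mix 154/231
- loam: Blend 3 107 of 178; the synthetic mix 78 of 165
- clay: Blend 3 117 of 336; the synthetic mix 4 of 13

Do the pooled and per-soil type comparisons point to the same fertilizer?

Silt: Blend 3 148/220 = 67.3%, the synthetic mix 81/137 = 59.1% → Blend 3
Sandy soil: Blend 3 22/29 = 75.9%, the synthetic mix 154/231 = 66.7% → Blend 3
Loam: Blend 3 107/178 = 60.1%, the synthetic mix 78/165 = 47.3% → Blend 3
Clay: Blend 3 117/336 = 34.8%, the synthetic mix 4/13 = 30.8% → Blend 3
Overall: Blend 3 394/763 = 51.6%, the synthetic mix 317/546 = 58.1% → the synthetic mix
Blend 3 wins each soil group but the synthetic mix wins overall — the comparison reverses. Blend 3's plots skew toward clay, which has a lower base rate.

No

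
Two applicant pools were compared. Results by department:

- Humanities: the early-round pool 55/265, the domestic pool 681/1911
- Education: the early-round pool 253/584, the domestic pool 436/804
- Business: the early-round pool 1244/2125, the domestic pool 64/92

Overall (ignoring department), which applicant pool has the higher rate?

the early-round pool

Humanities: the early-round pool 55/265 = 20.8%, the domestic pool 681/1911 = 35.6% → the domestic pool
Education: the early-round pool 253/584 = 43.3%, the domestic pool 436/804 = 54.2% → the domestic pool
Business: the early-round pool 1244/2125 = 58.5%, the domestic pool 64/92 = 69.6% → the domestic pool
Overall: the early-round pool 1552/2974 = 52.2%, the domestic pool 1181/2807 = 42.1% → the early-round pool
(The domestic pool wins every department group but the early-round pool wins overall — the domestic pool's applicants skew toward the low-rate Humanities group.)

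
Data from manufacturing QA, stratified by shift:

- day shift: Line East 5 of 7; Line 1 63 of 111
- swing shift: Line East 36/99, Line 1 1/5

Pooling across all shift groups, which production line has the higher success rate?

Line 1

Day shift: Line East 5/7 = 71.4%, Line 1 63/111 = 56.8% → Line East
Swing shift: Line East 36/99 = 36.4%, Line 1 1/5 = 20.0% → Line East
Overall: Line East 41/106 = 38.7%, Line 1 64/116 = 55.2% → Line 1
(Line East wins every shift group but Line 1 wins overall — Line East's units skew toward the low-rate swing shift group.)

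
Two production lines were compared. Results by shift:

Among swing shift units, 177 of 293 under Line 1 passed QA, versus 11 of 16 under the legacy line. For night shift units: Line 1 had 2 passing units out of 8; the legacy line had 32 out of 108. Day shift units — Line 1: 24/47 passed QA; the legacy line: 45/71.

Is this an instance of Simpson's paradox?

Yes

Swing shift: Line 1 177/293 = 60.4%, the legacy line 11/16 = 68.8% → the legacy line
Night shift: Line 1 2/8 = 25.0%, the legacy line 32/108 = 29.6% → the legacy line
Day shift: Line 1 24/47 = 51.1%, the legacy line 45/71 = 63.4% → the legacy line
Overall: Line 1 203/348 = 58.3%, the legacy line 88/195 = 45.1% → Line 1
The legacy line wins each shift group but Line 1 wins overall — the comparison reverses. The legacy line's units skew toward night shift, which has a lower base rate.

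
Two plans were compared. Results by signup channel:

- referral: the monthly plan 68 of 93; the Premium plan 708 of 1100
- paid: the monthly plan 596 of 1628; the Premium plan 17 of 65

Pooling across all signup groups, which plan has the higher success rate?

Referral: the monthly plan 68/93 = 73.1%, the Premium plan 708/1100 = 64.4% → the monthly plan
Paid: the monthly plan 596/1628 = 36.6%, the Premium plan 17/65 = 26.2% → the monthly plan
Overall: the monthly plan 664/1721 = 38.6%, the Premium plan 725/1165 = 62.2% → the Premium plan
(The monthly plan wins every signup group but the Premium plan wins overall — the monthly plan's customers skew toward the low-rate paid group.)

the Premium plan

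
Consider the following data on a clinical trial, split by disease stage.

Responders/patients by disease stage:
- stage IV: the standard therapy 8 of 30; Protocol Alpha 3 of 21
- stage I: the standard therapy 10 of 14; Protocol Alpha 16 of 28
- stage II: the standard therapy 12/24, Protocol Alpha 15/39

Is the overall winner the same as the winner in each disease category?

Yes

Stage IV: the standard therapy 8/30 = 26.7%, Protocol Alpha 3/21 = 14.3% → the standard therapy
Stage I: the standard therapy 10/14 = 71.4%, Protocol Alpha 16/28 = 57.1% → the standard therapy
Stage II: the standard therapy 12/24 = 50.0%, Protocol Alpha 15/39 = 38.5% → the standard therapy
Overall: the standard therapy 30/68 = 44.1%, Protocol Alpha 34/88 = 38.6% → the standard therapy
The standard therapy wins overall and in every disease group — no reversal.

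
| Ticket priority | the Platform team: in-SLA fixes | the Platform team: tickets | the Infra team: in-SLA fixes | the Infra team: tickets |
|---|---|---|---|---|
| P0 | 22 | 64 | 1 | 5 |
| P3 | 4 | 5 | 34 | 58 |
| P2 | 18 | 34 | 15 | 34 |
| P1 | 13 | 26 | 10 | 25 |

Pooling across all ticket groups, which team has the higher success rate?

the Infra team

P0: the Platform team 22/64 = 34.4%, the Infra team 1/5 = 20.0% → the Platform team
P3: the Platform team 4/5 = 80.0%, the Infra team 34/58 = 58.6% → the Platform team
P2: the Platform team 18/34 = 52.9%, the Infra team 15/34 = 44.1% → the Platform team
P1: the Platform team 13/26 = 50.0%, the Infra team 10/25 = 40.0% → the Platform team
Overall: the Platform team 57/129 = 44.2%, the Infra team 60/122 = 49.2% → the Infra team
(The Platform team wins every ticket group but the Infra team wins overall — the Platform team's tickets skew toward the low-rate P0 group.)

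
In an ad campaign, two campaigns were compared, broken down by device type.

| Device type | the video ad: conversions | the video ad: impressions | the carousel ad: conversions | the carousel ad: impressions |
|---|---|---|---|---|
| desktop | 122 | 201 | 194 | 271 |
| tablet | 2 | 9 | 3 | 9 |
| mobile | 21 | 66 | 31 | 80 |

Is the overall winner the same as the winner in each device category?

Desktop: the video ad 122/201 = 60.7%, the carousel ad 194/271 = 71.6% → the carousel ad
Tablet: the video ad 2/9 = 22.2%, the carousel ad 3/9 = 33.3% → the carousel ad
Mobile: the video ad 21/66 = 31.8%, the carousel ad 31/80 = 38.8% → the carousel ad
Overall: the video ad 145/276 = 52.5%, the carousel ad 228/360 = 63.3% → the carousel ad
The carousel ad wins overall and in every device group — no reversal.

Yes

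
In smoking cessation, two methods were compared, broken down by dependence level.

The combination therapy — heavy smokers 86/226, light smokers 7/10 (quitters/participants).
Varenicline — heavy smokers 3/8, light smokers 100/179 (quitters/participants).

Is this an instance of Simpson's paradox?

Heavy smokers: the combination therapy 86/226 = 38.1%, varenicline 3/8 = 37.5% → the combination therapy
Light smokers: the combination therapy 7/10 = 70.0%, varenicline 100/179 = 55.9% → the combination therapy
Overall: the combination therapy 93/236 = 39.4%, varenicline 103/187 = 55.1% → varenicline
The combination therapy wins each dependence group but varenicline wins overall — the comparison reverses. The combination therapy's participants skew toward heavy smokers, which has a lower base rate.

Yes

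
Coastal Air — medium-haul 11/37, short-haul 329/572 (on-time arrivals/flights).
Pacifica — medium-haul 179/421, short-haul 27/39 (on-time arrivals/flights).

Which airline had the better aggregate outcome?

Coastal Air

Medium-haul: Coastal Air 11/37 = 29.7%, Pacifica 179/421 = 42.5% → Pacifica
Short-haul: Coastal Air 329/572 = 57.5%, Pacifica 27/39 = 69.2% → Pacifica
Overall: Coastal Air 340/609 = 55.8%, Pacifica 206/460 = 44.8% → Coastal Air
(Pacifica wins every route group but Coastal Air wins overall — Pacifica's flights skew toward the low-rate medium-haul group.)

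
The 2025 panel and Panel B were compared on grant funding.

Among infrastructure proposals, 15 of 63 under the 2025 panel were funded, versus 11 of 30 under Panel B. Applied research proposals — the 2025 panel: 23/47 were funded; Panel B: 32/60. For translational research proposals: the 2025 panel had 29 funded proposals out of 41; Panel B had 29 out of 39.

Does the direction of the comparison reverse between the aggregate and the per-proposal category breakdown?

Infrastructure: the 2025 panel 15/63 = 23.8%, Panel B 11/30 = 36.7% → Panel B
Applied research: the 2025 panel 23/47 = 48.9%, Panel B 32/60 = 53.3% → Panel B
Translational research: the 2025 panel 29/41 = 70.7%, Panel B 29/39 = 74.4% → Panel B
Overall: the 2025 panel 67/151 = 44.4%, Panel B 72/129 = 55.8% → Panel B
Panel B wins overall and in every proposal group — no reversal.

No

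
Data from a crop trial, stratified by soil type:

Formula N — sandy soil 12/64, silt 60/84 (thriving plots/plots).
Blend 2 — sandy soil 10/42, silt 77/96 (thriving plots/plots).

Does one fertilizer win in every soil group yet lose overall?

Sandy soil: Formula N 12/64 = 18.8%, Blend 2 10/42 = 23.8% → Blend 2
Silt: Formula N 60/84 = 71.4%, Blend 2 77/96 = 80.2% → Blend 2
Overall: Formula N 72/148 = 48.6%, Blend 2 87/138 = 63.0% → Blend 2
Blend 2 wins overall and in every soil group — no reversal.

No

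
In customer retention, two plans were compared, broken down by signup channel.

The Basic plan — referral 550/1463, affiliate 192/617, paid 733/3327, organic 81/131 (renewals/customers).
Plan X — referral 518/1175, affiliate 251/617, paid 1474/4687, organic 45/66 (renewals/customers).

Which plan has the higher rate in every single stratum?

Plan X

Referral: the Basic plan 550/1463 = 37.6%, Plan X 518/1175 = 44.1% → Plan X
Affiliate: the Basic plan 192/617 = 31.1%, Plan X 251/617 = 40.7% → Plan X
Paid: the Basic plan 733/3327 = 22.0%, Plan X 1474/4687 = 31.4% → Plan X
Organic: the Basic plan 81/131 = 61.8%, Plan X 45/66 = 68.2% → Plan X
Plan X has the higher rate in all 4 groups.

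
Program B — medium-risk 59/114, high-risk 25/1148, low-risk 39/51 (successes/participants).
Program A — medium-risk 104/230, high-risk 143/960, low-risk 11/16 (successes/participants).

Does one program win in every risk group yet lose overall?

Medium-risk: Program B 59/114 = 51.8%, Program A 104/230 = 45.2% → Program B
High-risk: Program B 25/1148 = 2.2%, Program A 143/960 = 14.9% → Program A
Low-risk: Program B 39/51 = 76.5%, Program A 11/16 = 68.8% → Program B
Overall: Program B 123/1313 = 9.4%, Program A 258/1206 = 21.4% → Program A
Neither sweeps: Program B wins 2 of 3 groups, Program A wins 1. Program A wins overall but not every group — no Simpson reversal.

No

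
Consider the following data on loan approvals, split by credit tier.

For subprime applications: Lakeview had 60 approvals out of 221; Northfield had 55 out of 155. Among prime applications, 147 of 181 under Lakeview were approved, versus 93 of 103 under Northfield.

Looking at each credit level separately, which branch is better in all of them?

Northfield

Subprime: Lakeview 60/221 = 27.1%, Northfield 55/155 = 35.5% → Northfield
Prime: Lakeview 147/181 = 81.2%, Northfield 93/103 = 90.3% → Northfield
Northfield has the higher rate in both groups.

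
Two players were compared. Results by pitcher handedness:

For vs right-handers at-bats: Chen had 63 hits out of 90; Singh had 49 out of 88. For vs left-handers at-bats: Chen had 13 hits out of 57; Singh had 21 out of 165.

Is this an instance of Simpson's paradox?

Vs right-handers: Chen 63/90 = 70.0%, Singh 49/88 = 55.7% → Chen
Vs left-handers: Chen 13/57 = 22.8%, Singh 21/165 = 12.7% → Chen
Overall: Chen 76/147 = 51.7%, Singh 70/253 = 27.7% → Chen
Chen wins overall and in every pitcher group — no reversal.

No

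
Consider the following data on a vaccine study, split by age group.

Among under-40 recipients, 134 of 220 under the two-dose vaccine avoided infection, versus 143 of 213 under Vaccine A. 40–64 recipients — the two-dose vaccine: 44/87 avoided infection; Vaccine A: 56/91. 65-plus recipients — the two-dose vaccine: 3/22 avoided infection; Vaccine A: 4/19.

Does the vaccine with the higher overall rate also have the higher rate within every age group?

Under-40: the two-dose vaccine 134/220 = 60.9%, Vaccine A 143/213 = 67.1% → Vaccine A
40–64: the two-dose vaccine 44/87 = 50.6%, Vaccine A 56/91 = 61.5% → Vaccine A
65-plus: the two-dose vaccine 3/22 = 13.6%, Vaccine A 4/19 = 21.1% → Vaccine A
Overall: the two-dose vaccine 181/329 = 55.0%, Vaccine A 203/323 = 62.8% → Vaccine A
Vaccine A wins overall and in every age group — no reversal.

Yes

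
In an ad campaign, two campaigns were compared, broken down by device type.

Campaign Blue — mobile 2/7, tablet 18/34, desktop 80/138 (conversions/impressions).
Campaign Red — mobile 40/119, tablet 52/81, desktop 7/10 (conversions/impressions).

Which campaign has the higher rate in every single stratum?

Campaign Red

Mobile: Campaign Blue 2/7 = 28.6%, Campaign Red 40/119 = 33.6% → Campaign Red
Tablet: Campaign Blue 18/34 = 52.9%, Campaign Red 52/81 = 64.2% → Campaign Red
Desktop: Campaign Blue 80/138 = 58.0%, Campaign Red 7/10 = 70.0% → Campaign Red
Campaign Red has the higher rate in all 3 groups.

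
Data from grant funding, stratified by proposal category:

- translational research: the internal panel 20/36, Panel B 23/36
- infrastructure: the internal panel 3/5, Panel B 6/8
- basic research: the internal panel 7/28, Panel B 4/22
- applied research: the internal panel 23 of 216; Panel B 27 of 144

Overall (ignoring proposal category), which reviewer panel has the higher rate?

Panel B

Translational research: the internal panel 20/36 = 55.6%, Panel B 23/36 = 63.9% → Panel B
Infrastructure: the internal panel 3/5 = 60.0%, Panel B 6/8 = 75.0% → Panel B
Basic research: the internal panel 7/28 = 25.0%, Panel B 4/22 = 18.2% → the internal panel
Applied research: the internal panel 23/216 = 10.6%, Panel B 27/144 = 18.8% → Panel B
Overall: the internal panel 53/285 = 18.6%, Panel B 60/210 = 28.6% → Panel B
(Neither sweeps every proposal group, but Panel B has the higher pooled rate.)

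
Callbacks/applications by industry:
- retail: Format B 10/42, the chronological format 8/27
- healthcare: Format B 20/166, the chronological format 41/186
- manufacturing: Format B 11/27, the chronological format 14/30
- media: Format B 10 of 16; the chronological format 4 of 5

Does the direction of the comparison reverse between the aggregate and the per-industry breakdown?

Retail: Format B 10/42 = 23.8%, the chronological format 8/27 = 29.6% → the chronological format
Healthcare: Format B 20/166 = 12.0%, the chronological format 41/186 = 22.0% → the chronological format
Manufacturing: Format B 11/27 = 40.7%, the chronological format 14/30 = 46.7% → the chronological format
Media: Format B 10/16 = 62.5%, the chronological format 4/5 = 80.0% → the chronological format
Overall: Format B 51/251 = 20.3%, the chronological format 67/248 = 27.0% → the chronological format
The chronological format wins overall and in every industry group — no reversal.

No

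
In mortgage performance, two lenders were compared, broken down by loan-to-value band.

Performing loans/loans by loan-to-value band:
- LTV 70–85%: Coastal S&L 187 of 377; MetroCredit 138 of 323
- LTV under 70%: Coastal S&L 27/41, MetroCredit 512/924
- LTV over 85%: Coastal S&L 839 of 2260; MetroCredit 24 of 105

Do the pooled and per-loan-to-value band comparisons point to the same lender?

No

LTV 70–85%: Coastal S&L 187/377 = 49.6%, MetroCredit 138/323 = 42.7% → Coastal S&L
LTV under 70%: Coastal S&L 27/41 = 65.9%, MetroCredit 512/924 = 55.4% → Coastal S&L
LTV over 85%: Coastal S&L 839/2260 = 37.1%, MetroCredit 24/105 = 22.9% → Coastal S&L
Overall: Coastal S&L 1053/2678 = 39.3%, MetroCredit 674/1352 = 49.9% → MetroCredit
Coastal S&L wins each loan-to-value group but MetroCredit wins overall — the comparison reverses. Coastal S&L's loans skew toward LTV over 85%, which has a lower base rate.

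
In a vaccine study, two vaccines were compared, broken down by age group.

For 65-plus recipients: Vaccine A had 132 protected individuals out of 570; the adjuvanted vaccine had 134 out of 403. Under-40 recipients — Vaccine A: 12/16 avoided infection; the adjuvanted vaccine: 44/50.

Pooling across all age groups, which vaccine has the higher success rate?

the adjuvanted vaccine

65-plus: Vaccine A 132/570 = 23.2%, the adjuvanted vaccine 134/403 = 33.3% → the adjuvanted vaccine
Under-40: Vaccine A 12/16 = 75.0%, the adjuvanted vaccine 44/50 = 88.0% → the adjuvanted vaccine
Overall: Vaccine A 144/586 = 24.6%, the adjuvanted vaccine 178/453 = 39.3% → the adjuvanted vaccine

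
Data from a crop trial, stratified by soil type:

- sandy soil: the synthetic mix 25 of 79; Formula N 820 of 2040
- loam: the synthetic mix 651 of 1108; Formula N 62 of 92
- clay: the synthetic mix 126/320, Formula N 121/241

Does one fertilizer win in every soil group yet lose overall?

Sandy soil: the synthetic mix 25/79 = 31.6%, Formula N 820/2040 = 40.2% → Formula N
Loam: the synthetic mix 651/1108 = 58.8%, Formula N 62/92 = 67.4% → Formula N
Clay: the synthetic mix 126/320 = 39.4%, Formula N 121/241 = 50.2% → Formula N
Overall: the synthetic mix 802/1507 = 53.2%, Formula N 1003/2373 = 42.3% → the synthetic mix
Formula N wins each soil group but the synthetic mix wins overall — the comparison reverses. Formula N's plots skew toward sandy soil, which has a lower base rate.

Yes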